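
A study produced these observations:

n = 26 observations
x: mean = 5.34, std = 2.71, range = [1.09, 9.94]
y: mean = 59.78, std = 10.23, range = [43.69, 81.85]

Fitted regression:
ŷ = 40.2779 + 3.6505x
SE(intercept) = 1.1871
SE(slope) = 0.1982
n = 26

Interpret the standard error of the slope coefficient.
SE(β̂₁) = 0.1982 is the estimated standard deviation of the slope estimate across repeated samples; relative to β̂₁ = 3.6505 that is 5.4%, a precise estimate.

SE(β̂₁) = 0.1982 says: if we drew many samples of n = 26 from the same population and refit each time, the fitted slopes would scatter with a standard deviation of roughly 0.1982 around the true β₁.

Relative precision:
- SE / |β̂₁| = 0.1982 / 3.6505 = 5.4%
- Rule of thumb (under 20%: precise; 20% to under 50%: moderately precise; 50% or more: imprecise) → precise

Rough 95% range (±2 SE): 3.6505 ± 0.3964 → (3.2541, 4.0469).

What drives SE(β̂₁): more residual scatter → larger SE; larger n (here n = 26) → smaller SE; wider spread of x values → smaller SE.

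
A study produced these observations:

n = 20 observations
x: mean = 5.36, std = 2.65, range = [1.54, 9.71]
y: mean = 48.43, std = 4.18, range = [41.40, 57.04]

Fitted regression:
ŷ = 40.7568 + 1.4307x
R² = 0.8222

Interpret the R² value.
About 82.22% of the variability in y is accounted for by the regression on x (R² = 0.8222) — a strong linear fit.

The coefficient of determination R² is the fraction of the total variation in y that the fitted line accounts for.

Here R² = 0.8222:
- Explained: 82.22% of the variation in y
- Unexplained (residual): 100% − 82.22% = 17.78%
- Rule of thumb (below 0.3 weak; 0.3 to below 0.7 moderate; 0.7 and above strong) → strong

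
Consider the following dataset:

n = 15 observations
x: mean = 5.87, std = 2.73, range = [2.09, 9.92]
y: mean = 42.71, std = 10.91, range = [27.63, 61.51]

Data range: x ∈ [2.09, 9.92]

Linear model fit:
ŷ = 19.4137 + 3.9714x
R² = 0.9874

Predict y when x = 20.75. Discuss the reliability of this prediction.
The equation gives ŷ = 101.8203; however x = 20.75 is 10.83 units above the observed range, so this extrapolated value should not be trusted.

Prediction calculation:
ŷ = 19.4137 + 3.9714 × 20.75
ŷ = 101.8203

Reliability:
- Data range: x ∈ [2.09, 9.92]
- Prediction point: x = 20.75 is 10.83 units above the observed range → this is EXTRAPOLATION, not interpolation

Why that matters here:
- The linear relationship may not hold outside the observed range
- The standard error of prediction grows with (x − x̄)², and x = 20.75 is far from x̄ = 5.87

The R² = 0.9874 only validates the fit within [2.09, 9.92]; treat ŷ = 101.8203 with caution.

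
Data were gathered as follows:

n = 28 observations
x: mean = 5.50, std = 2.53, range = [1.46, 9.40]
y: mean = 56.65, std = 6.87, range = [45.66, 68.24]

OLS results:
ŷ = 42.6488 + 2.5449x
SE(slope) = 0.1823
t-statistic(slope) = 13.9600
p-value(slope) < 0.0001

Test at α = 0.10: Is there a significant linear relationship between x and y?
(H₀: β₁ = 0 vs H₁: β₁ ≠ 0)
p-value < 0.0001 < α = 0.10, so we reject H₀. The relationship is significant.

Hypothesis test for the slope coefficient:

H₀: β₁ = 0 (no linear relationship)
H₁: β₁ ≠ 0 (linear relationship exists)

Test statistic: t = β̂₁ / SE(β̂₁) = 2.5449 / 0.1823 = 13.9600

The p-value (<0.0001) is the probability, under H₀, of a t-statistic at least as extreme as |t| = 13.9600 (two-sided, df = n − 2 = 26).

Decision rule: reject H₀ if p-value < α.
p-value < 0.0001 < α = 0.10 → reject H₀.

At α = 0.10 the data do provide convincing evidence of a nonzero slope.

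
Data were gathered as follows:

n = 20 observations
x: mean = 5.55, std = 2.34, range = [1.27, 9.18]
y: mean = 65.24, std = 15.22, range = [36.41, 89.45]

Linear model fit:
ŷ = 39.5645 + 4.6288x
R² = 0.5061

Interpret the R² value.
About 50.61% of the variability in y is accounted for by the regression on x (R² = 0.5061) — a moderate linear fit.

R² = 1 − SS_res/SS_tot compares the residual scatter to the total scatter of y about its mean.

Here R² = 0.5061:
- Explained: 50.61% of the variation in y
- Unexplained (residual): 100% − 50.61% = 49.39%
- Rule of thumb (below 0.3 weak; 0.3 to below 0.7 moderate; 0.7 and above strong) → moderate

Equivalently, for simple linear regression R² = r², so |r| = √0.5061 ≈ 0.7114.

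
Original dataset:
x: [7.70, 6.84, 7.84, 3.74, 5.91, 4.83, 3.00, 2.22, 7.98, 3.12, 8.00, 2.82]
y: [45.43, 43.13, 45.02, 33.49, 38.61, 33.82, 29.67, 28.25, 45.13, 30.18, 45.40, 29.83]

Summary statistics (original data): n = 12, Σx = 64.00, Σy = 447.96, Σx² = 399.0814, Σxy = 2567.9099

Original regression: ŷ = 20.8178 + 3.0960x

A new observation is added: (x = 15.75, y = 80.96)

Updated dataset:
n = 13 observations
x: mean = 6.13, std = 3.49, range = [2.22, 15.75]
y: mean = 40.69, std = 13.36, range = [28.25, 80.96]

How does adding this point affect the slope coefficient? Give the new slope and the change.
The slope changes from 3.0960 to 3.7890 (change of +0.6930, or +22.4%).

x = 15.75 lies well outside the original x-range [2.22, 8.00] (x̄ ≈ 5.33), so this observation has high leverage and can move the slope substantially.

Step 1: Update the sums with the new point (n goes from 12 to 13)
Σx  = 64.00 + 15.75 = 79.75
Σy  = 447.96 + 80.96 = 528.92
Σx² = 399.0814 + 15.75² = 399.0814 + 248.0625 = 647.1439
Σxy = 2567.9099 + 15.75×80.96 = 2567.9099 + 1275.1200 = 3843.0299

Step 2: Recompute the slope with b₁ = (nΣxy − ΣxΣy) / (nΣx² − (Σx)²)
Numerator   = 13×3843.0299 − 79.75×528.92 = 49959.3887 − 42181.3700 = 7778.0187
Denominator = 13×647.1439 − 79.75² = 8412.8707 − 6360.0625 = 2052.8082
b₁(new) = 7778.0187 / 2052.8082 = 3.7890

(Same formula on the original sums: (12×2567.9099 − 64.00×447.96) / (12×399.0814 − 64.00²) = 2145.4788 / 692.9768 = 3.0960, matching the given fit.)

Step 3: Change in slope
Δβ₁ = 3.7890 − 3.0960 = +0.6930
Relative change = +0.6930 / 3.0960 × 100% = +22.4%
→ the slope increases when the point is added.

A high-leverage point only changes the slope if it is off the original line; here y = 80.96 is above the original trend, so the slope increases.
In practice: check such a point for data-entry or measurement error; refit with and without it and report both if conclusions differ.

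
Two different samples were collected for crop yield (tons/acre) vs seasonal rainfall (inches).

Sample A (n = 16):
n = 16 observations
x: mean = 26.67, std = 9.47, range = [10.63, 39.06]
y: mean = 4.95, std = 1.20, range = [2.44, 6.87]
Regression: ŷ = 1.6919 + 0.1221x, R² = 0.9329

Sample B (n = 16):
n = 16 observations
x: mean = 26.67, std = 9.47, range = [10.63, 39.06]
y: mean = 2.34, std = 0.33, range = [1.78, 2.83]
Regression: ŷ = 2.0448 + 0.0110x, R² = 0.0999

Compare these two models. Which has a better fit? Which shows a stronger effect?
Model A has the better fit (R² = 0.9329 vs 0.0999). Model A shows the stronger effect (|β₁| = 0.1221 vs 0.0110).

Model Comparison:

Goodness of fit (R²):
- Model A: R² = 0.9329 → 93.29% of variance in crop yield explained
- Model B: R² = 0.0999 → 9.99% of variance in crop yield explained
- 0.9329 > 0.0999 → Model A has the better fit

Which has the larger per-inch effect? (|β₁|)
- Model A: β₁ = 0.1221 → predicted crop yield rises 0.1221 tons/acre per additional inch of rainfall
- Model B: β₁ = 0.0110 → predicted crop yield rises 0.0110 tons/acre per additional inch of rainfall
- |0.1221| > |0.0110| → Model A shows the stronger marginal effect

Notes:
- A steeper slope doesn't make a better model if the scatter around the line is large.
- A better fit (higher R²) doesn't necessarily mean a more important relationship.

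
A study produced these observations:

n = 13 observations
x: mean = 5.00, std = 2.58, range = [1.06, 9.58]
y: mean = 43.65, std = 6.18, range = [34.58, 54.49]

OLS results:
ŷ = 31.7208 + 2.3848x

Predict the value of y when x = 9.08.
ŷ = 53.3748

To predict y for x = 9.08, substitute into the regression equation:

ŷ = 31.7208 + 2.3848 × 9.08
ŷ = 31.7208 + 21.6540
ŷ = 53.3748

This is a point prediction; actual observations scatter around it by roughly the residual standard deviation.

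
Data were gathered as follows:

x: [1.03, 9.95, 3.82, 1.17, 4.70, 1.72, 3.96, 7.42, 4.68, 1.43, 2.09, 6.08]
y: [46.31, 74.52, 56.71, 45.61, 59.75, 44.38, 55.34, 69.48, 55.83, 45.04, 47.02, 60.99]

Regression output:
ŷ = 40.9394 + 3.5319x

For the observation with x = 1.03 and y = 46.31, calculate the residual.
Residual = 1.7327

The residual is the difference between the actual value and the predicted value:

Residual = y - ŷ

Step 1: Calculate predicted value
ŷ = 40.9394 + 3.5319 × 1.03
ŷ = 44.5773

Step 2: Calculate residual
Residual = 46.31 - 44.5773
Residual = 1.7327

Interpretation: the model underestimates the actual value by 1.7327 at this point (positive residual → observation lies above the fitted line).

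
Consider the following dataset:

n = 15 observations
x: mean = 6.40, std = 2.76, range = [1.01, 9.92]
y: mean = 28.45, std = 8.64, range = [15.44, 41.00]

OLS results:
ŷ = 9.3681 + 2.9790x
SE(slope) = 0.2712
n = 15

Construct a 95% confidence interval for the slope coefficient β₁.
The 95% CI for β₁ is (2.3931, 3.5649)

Confidence interval for the slope:

The 95% CI for β₁ is: β̂₁ ± t*(α/2, n-2) × SE(β̂₁)

Step 1: Find critical t-value
- Confidence level = 0.95
- Degrees of freedom = n - 2 = 15 - 2 = 13
- t*(α/2, 13) = 2.1604

Step 2: Calculate margin of error
Margin = 2.1604 × 0.2712 = 0.5859

Step 3: Construct interval
CI = 2.9790 ± 0.5859
CI = (2.3931, 3.5649)

Interpretation: We are 95% confident that the true slope β₁ lies between 2.3931 and 3.5649.
The interval does not include 0, suggesting a significant linear relationship.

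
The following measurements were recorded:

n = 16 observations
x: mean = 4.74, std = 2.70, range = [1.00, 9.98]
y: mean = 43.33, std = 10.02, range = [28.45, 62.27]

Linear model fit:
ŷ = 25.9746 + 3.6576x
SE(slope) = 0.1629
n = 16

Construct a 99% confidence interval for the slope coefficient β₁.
The 99% CI for β₁ is (3.1727, 4.1425)

Confidence interval for the slope:

The 99% CI for β₁ is: β̂₁ ± t*(α/2, n-2) × SE(β̂₁)

Step 1: Find critical t-value
- Confidence level = 0.99
- Degrees of freedom = n - 2 = 16 - 2 = 14
- t*(α/2, 14) = 2.9768

Step 2: Calculate margin of error
Margin = 2.9768 × 0.1629 = 0.4849

Step 3: Construct interval
CI = 3.6576 ± 0.4849
CI = (3.1727, 4.1425)

Interpretation: We are 99% confident that the true slope β₁ lies between 3.1727 and 4.1425.
Since 0 is outside the interval, a two-sided test at α = 0.01 would reject H₀: β₁ = 0.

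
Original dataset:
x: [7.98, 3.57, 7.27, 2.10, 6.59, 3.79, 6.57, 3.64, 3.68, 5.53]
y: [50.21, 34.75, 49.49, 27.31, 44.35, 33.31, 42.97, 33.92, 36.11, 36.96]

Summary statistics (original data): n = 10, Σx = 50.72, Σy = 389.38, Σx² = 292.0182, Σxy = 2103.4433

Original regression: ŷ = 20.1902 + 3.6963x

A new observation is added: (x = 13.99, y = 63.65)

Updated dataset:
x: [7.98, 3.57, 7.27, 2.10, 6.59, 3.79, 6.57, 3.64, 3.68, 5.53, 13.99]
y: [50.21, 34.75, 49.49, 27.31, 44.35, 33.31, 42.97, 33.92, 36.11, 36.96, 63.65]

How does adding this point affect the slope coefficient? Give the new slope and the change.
Adding the point moves β₁ from 3.6963 to 3.0715, i.e. it decreases by 0.6248 (-16.9%).

The new point has HIGH LEVERAGE: x = 13.99 is far from the original mean x̄ = 50.72/10 ≈ 5.07 (original range [2.10, 7.98]).

Step 1: Update the sums with the new point (n goes from 10 to 11)
Σx  = 50.72 + 13.99 = 64.71
Σy  = 389.38 + 63.65 = 453.03
Σx² = 292.0182 + 13.99² = 292.0182 + 195.7201 = 487.7383
Σxy = 2103.4433 + 13.99×63.65 = 2103.4433 + 890.4635 = 2993.9068

Step 2: Recompute the slope with b₁ = (nΣxy − ΣxΣy) / (nΣx² − (Σx)²)
Numerator   = 11×2993.9068 − 64.71×453.03 = 32932.9748 − 29315.5713 = 3617.4035
Denominator = 11×487.7383 − 64.71² = 5365.1213 − 4187.3841 = 1177.7372
b₁(new) = 3617.4035 / 1177.7372 = 3.0715

(Same formula on the original sums: (10×2103.4433 − 50.72×389.38) / (10×292.0182 − 50.72²) = 1285.0794 / 347.6636 = 3.6963, matching the given fit.)

Step 3: Change in slope
Δβ₁ = 3.0715 − 3.6963 = -0.6248
Relative change = -0.6248 / 3.6963 × 100% = -16.9%
→ the slope decreases when the point is added.

A high-leverage point only changes the slope if it is off the original line; here y = 63.65 is below the original trend, so the slope decreases.
In practice: refit with and without it and report both if conclusions differ; check such a point for data-entry or measurement error.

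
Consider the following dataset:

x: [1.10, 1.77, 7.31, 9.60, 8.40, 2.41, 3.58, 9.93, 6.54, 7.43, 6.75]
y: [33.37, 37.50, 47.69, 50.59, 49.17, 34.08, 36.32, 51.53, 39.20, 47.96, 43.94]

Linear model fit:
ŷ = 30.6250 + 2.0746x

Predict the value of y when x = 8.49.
ŷ = 48.2384

Plug x = 8.49 into the fitted line:

ŷ = 30.6250 + 2.0746 × 8.49
ŷ = 30.6250 + 17.6134
ŷ = 48.2384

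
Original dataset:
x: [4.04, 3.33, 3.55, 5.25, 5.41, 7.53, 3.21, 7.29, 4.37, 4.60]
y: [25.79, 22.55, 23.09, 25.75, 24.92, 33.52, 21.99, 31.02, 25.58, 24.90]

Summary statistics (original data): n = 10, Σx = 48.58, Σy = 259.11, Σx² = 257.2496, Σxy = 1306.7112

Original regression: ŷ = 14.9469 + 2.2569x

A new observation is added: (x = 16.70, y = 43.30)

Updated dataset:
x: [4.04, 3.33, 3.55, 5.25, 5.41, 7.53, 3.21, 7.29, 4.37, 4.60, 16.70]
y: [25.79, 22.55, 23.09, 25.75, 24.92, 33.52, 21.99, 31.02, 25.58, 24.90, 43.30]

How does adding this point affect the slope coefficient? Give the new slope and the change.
Adding the point moves β₁ from 2.2569 to 1.5811, i.e. it decreases by 0.6758 (-29.9%).

x = 16.70 lies well outside the original x-range [3.21, 7.53] (x̄ ≈ 4.86), so this observation has high leverage and can move the slope substantially.

Step 1: Update the sums with the new point (n goes from 10 to 11)
Σx  = 48.58 + 16.70 = 65.28
Σy  = 259.11 + 43.30 = 302.41
Σx² = 257.2496 + 16.70² = 257.2496 + 278.8900 = 536.1396
Σxy = 1306.7112 + 16.70×43.30 = 1306.7112 + 723.1100 = 2029.8212

Step 2: Recompute the slope with b₁ = (nΣxy − ΣxΣy) / (nΣx² − (Σx)²)
Numerator   = 11×2029.8212 − 65.28×302.41 = 22328.0332 − 19741.3248 = 2586.7084
Denominator = 11×536.1396 − 65.28² = 5897.5356 − 4261.4784 = 1636.0572
b₁(new) = 2586.7084 / 1636.0572 = 1.5811

(Same formula on the original sums: (10×1306.7112 − 48.58×259.11) / (10×257.2496 − 48.58²) = 479.5482 / 212.4796 = 2.2569, matching the given fit.)

Step 3: Change in slope
Δβ₁ = 1.5811 − 2.2569 = -0.6758
Relative change = -0.6758 / 2.2569 × 100% = -29.9%
→ the slope decreases when the point is added.

Because the point sits below the extension of the original line at a high-leverage x, it tilts the fit down.
In practice: check such a point for data-entry or measurement error; investigate whether it comes from the same population as the rest of the sample.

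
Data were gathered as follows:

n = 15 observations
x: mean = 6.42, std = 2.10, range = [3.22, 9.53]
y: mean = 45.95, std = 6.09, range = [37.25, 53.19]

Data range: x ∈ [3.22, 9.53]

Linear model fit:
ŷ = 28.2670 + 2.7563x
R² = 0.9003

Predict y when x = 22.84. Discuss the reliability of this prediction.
ŷ = 91.2209 (extrapolation — x = 22.84 lies outside [3.22, 9.53], so reliability is low).

Prediction calculation:
ŷ = 28.2670 + 2.7563 × 22.84
ŷ = 91.2209

Reliability:
- Data range: x ∈ [3.22, 9.53]
- Prediction point: x = 22.84 is 13.31 units above the observed range → this is EXTRAPOLATION, not interpolation

Why that matters here:
- Real relationships often flatten, saturate, or turn nonlinear at extremes
- There are no observations near this x to validate the fitted line there
- The linear relationship may not hold outside the observed range

A defensible statement: 'if the linear trend continued to x = 22.84, y would be about 91.2209' — the premise is untested.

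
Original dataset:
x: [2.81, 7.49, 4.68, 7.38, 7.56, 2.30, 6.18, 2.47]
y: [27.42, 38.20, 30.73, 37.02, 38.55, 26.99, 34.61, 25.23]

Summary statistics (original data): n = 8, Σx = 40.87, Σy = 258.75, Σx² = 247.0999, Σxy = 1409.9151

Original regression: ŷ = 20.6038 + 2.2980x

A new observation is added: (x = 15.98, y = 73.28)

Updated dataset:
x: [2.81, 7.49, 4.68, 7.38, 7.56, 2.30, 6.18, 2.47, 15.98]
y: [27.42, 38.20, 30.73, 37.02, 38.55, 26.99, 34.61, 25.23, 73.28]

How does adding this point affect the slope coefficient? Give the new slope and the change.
Adding the point moves β₁ from 2.2980 to 3.3734, i.e. it increases by 1.0754 (+46.8%).

The new point has HIGH LEVERAGE: x = 15.98 is far from the original mean x̄ = 40.87/8 ≈ 5.11 (original range [2.30, 7.56]).

Step 1: Update the sums with the new point (n goes from 8 to 9)
Σx  = 40.87 + 15.98 = 56.85
Σy  = 258.75 + 73.28 = 332.03
Σx² = 247.0999 + 15.98² = 247.0999 + 255.3604 = 502.4603
Σxy = 1409.9151 + 15.98×73.28 = 1409.9151 + 1171.0144 = 2580.9295

Step 2: Recompute the slope with b₁ = (nΣxy − ΣxΣy) / (nΣx² − (Σx)²)
Numerator   = 9×2580.9295 − 56.85×332.03 = 23228.3655 − 18875.9055 = 4352.4600
Denominator = 9×502.4603 − 56.85² = 4522.1427 − 3231.9225 = 1290.2202
b₁(new) = 4352.4600 / 1290.2202 = 3.3734

(Same formula on the original sums: (8×1409.9151 − 40.87×258.75) / (8×247.0999 − 40.87²) = 704.2083 / 306.4423 = 2.2980, matching the given fit.)

Step 3: Change in slope
Δβ₁ = 3.3734 − 2.2980 = +1.0754
Relative change = +1.0754 / 2.2980 × 100% = +46.8%
→ the slope increases when the point is added.

A high-leverage point only changes the slope if it is off the original line; here y = 73.28 is above the original trend, so the slope increases.
In practice: refit with and without it and report both if conclusions differ; investigate whether it comes from the same population as the rest of the sample.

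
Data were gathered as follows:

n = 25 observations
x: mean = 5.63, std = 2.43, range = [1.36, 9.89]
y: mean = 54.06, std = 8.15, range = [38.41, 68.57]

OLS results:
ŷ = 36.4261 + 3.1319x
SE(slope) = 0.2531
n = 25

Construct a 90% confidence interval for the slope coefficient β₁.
The 90% CI for β₁ is (2.6981, 3.5657)

Confidence interval for the slope:

The 90% CI for β₁ is: β̂₁ ± t*(α/2, n-2) × SE(β̂₁)

Step 1: Find critical t-value
- Confidence level = 0.9
- Degrees of freedom = n - 2 = 25 - 2 = 23
- t*(α/2, 23) = 1.7139

Step 2: Calculate margin of error
Margin = 1.7139 × 0.2531 = 0.4338

Step 3: Construct interval
CI = 3.1319 ± 0.4338
CI = (2.6981, 3.5657)

Interpretation: We are 90% confident that the true slope β₁ lies between 2.6981 and 3.5657.
Both endpoints are positive, so the data support a genuinely positive slope at this confidence level.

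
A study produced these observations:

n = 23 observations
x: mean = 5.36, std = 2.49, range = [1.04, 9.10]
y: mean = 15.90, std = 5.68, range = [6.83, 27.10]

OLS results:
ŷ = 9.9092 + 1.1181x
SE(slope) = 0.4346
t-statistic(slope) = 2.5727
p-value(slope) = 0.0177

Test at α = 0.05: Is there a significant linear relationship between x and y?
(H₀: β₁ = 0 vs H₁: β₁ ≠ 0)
p-value = 0.0177 < α = 0.05, so we reject H₀. The relationship is significant.

Hypothesis test for the slope coefficient:

H₀: β₁ = 0 (no linear relationship)
H₁: β₁ ≠ 0 (linear relationship exists)

Test statistic: t = β̂₁ / SE(β̂₁) = 1.1181 / 0.4346 = 2.5727

The p-value (0.0177) is the probability, under H₀, of a t-statistic at least as extreme as |t| = 2.5727 (two-sided, df = n − 2 = 21).

Decision rule: reject H₀ if p-value < α.
p-value = 0.0177 < α = 0.05 → reject H₀.

At α = 0.05 the data do provide convincing evidence of a nonzero slope.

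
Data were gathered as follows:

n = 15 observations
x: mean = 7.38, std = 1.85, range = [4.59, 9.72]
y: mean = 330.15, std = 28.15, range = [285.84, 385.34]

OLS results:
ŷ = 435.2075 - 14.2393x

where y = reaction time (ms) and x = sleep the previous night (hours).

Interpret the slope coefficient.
For each additional hour of sleep, predicted reaction time decreases by approximately 14.2393 ms.

The slope coefficient β₁ = -14.2393 represents the marginal effect of sleep on reaction time.

Interpretation:
- Sleep up by 1 hour → predicted reaction time decreases by 14.2393 ms
- The effect is assumed constant over the observed range of x (linearity)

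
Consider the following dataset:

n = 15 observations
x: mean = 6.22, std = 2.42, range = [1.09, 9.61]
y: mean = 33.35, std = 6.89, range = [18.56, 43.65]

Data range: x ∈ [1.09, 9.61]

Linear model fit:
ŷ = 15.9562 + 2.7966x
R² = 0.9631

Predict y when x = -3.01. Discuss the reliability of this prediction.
ŷ = 7.5384, but this is extrapolation (below the data range [1.09, 9.61]) and may be unreliable.

Prediction calculation:
ŷ = 15.9562 + 2.7966 × (-3.01)
ŷ = 7.5384

Reliability:
- Data range: x ∈ [1.09, 9.61]
- Prediction point: x = -3.01 is 4.10 units below the observed range → this is EXTRAPOLATION, not interpolation

Why that matters here:
- R² describes fit only over the sampled x values; it says nothing about behaviour beyond them
- The linear relationship may not hold outside the observed range
- The standard error of prediction grows with (x − x̄)², and x = -3.01 is far from x̄ = 6.22

Report the number if required, but flag clearly that it is an extrapolation.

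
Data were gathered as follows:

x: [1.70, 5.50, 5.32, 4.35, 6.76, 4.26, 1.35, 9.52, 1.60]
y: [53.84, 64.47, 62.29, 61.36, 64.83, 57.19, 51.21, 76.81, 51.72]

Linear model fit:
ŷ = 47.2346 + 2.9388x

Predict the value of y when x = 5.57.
ŷ = 63.6037

To predict y for x = 5.57, substitute into the regression equation:

ŷ = 47.2346 + 2.9388 × 5.57
ŷ = 47.2346 + 16.3691
ŷ = 63.6037

This is the fitted mean response at that x — an individual observation would come with a wider prediction interval.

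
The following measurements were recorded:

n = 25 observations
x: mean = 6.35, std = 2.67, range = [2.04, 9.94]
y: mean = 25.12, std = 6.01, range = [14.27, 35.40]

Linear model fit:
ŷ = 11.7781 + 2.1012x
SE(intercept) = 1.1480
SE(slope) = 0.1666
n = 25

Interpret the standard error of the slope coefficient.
SE(slope) = 0.1666 measures the uncertainty in the estimated slope. The coefficient is estimated precisely (SE/|β̂₁| = 7.9%).

SE(β̂₁) = s / √Sxx, where s is the residual standard deviation and Sxx = Σ(x − x̄)². It is the yardstick for how far β̂₁ = 2.1012 could plausibly be from the true slope.

Relative precision:
- SE / |β̂₁| = 0.1666 / 2.1012 = 7.9%
- Rule of thumb (under 20%: precise; 20% to under 50%: moderately precise; 50% or more: imprecise) → precise

Link to the t-test: t = β̂₁ / SE(β̂₁) = 2.1012 / 0.1666 = 12.6122, the statistic for H₀: β₁ = 0.

What drives SE(β̂₁): wider spread of x values → smaller SE; more residual scatter → larger SE; larger n (here n = 25) → smaller SE.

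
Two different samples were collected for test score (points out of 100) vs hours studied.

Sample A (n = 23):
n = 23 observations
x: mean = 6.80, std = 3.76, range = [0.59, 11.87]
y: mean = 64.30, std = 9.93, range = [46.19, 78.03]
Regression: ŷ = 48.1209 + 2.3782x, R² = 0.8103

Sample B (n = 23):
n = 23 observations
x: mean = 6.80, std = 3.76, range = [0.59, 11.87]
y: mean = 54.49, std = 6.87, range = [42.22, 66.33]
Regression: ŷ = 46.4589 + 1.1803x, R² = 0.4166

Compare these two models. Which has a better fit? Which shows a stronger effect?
Model A has the better fit (R² = 0.8103 vs 0.4166). Model A shows the stronger effect (|β₁| = 2.3782 vs 1.1803).

Model Comparison:

Fit — compare R²:
- Model A: R² = 0.8103 → 81.03% of variance in test score explained
- Model B: R² = 0.4166 → 41.66% of variance in test score explained
- 0.8103 > 0.4166 → Model A has the better fit

Strength of effect — compare |β₁|:
- Model A: β₁ = 2.3782 → predicted test score rises 2.3782 points per additional hour of study time
- Model B: β₁ = 1.1803 → predicted test score rises 1.1803 points per additional hour of study time
- |2.3782| > |1.1803| → Model A shows the stronger marginal effect

Notes:
- The two samples could reflect different populations, time periods, or measurement quality.
- A steeper slope doesn't make a better model if the scatter around the line is large.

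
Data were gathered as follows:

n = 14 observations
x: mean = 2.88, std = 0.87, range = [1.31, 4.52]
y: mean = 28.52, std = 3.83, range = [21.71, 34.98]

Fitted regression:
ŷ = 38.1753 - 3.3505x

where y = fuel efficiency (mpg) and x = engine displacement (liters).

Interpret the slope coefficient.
For each additional liter of engine displacement, predicted fuel efficiency decreases by approximately 3.3505 mpg.

The slope coefficient β₁ = -3.3505 represents the marginal effect of engine displacement on fuel efficiency.

Interpretation:
- Engine displacement up by 1 liter → predicted fuel efficiency decreases by 3.3505 mpg
- This is a linear approximation: the same per-unit change is assumed across the whole observed x range

(β₀ = 38.1753 is the fitted value at x = 0 and is not part of the slope interpretation.)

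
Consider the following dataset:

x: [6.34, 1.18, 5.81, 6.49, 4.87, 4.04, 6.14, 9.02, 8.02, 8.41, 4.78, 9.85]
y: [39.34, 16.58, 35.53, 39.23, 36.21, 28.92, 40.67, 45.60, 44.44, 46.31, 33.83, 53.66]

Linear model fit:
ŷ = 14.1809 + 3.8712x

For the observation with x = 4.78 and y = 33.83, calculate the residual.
Residual = 1.1448

The residual is the difference between the actual value and the predicted value:

Residual = y - ŷ

Step 1: Calculate predicted value
ŷ = 14.1809 + 3.8712 × 4.78
ŷ = 32.6852

Step 2: Calculate residual
Residual = 33.83 - 32.6852
Residual = 1.1448

The residual is positive, so the observed y = 33.83 sits above the regression line (the line underestimates it by 1.1448).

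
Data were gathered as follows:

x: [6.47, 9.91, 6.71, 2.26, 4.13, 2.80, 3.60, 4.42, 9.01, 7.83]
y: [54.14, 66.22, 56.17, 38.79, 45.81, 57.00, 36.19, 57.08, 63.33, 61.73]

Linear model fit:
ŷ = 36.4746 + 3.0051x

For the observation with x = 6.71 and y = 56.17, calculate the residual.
Residual = -0.4688

The residual is the difference between the actual value and the predicted value:

Residual = y - ŷ

Step 1: Calculate predicted value
ŷ = 36.4746 + 3.0051 × 6.71
ŷ = 56.6388

Step 2: Calculate residual
Residual = 56.17 - 56.6388
Residual = -0.4688

Interpretation: the model overestimates the actual value by 0.4688 at this point (negative residual → observation lies below the fitted line).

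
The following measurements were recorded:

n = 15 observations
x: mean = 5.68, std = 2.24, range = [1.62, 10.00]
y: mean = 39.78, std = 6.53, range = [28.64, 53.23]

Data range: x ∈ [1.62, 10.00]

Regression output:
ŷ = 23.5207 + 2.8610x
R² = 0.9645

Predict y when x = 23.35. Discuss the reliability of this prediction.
The equation gives ŷ = 90.3251; however x = 23.35 is 13.35 units above the observed range, so this extrapolated value should not be trusted.

Prediction calculation:
ŷ = 23.5207 + 2.8610 × 23.35
ŷ = 90.3251

Reliability:
- Data range: x ∈ [1.62, 10.00]
- Prediction point: x = 23.35 is 13.35 units above the observed range → this is EXTRAPOLATION, not interpolation

Why that matters here:
- There are no observations near this x to validate the fitted line there
- The linear relationship may not hold outside the observed range

A defensible statement: 'if the linear trend continued to x = 23.35, y would be about 90.3251' — the premise is untested.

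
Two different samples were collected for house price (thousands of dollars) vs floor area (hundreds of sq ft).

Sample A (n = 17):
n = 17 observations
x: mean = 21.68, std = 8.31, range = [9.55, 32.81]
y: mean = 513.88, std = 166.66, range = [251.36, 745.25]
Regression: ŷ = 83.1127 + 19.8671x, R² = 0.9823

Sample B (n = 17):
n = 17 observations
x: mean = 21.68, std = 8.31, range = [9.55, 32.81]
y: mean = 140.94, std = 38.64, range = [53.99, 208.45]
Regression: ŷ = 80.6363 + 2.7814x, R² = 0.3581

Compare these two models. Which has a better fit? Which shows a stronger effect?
Model A has the better fit (R² = 0.9823 vs 0.3581). Model A shows the stronger effect (|β₁| = 19.8671 vs 2.7814).

Model Comparison:

Goodness of fit (R²):
- Model A: R² = 0.9823 → 98.23% of variance in house price explained
- Model B: R² = 0.3581 → 35.81% of variance in house price explained
- 0.9823 > 0.3581 → Model A has the better fit

Effect size (slope magnitude):
- Model A: β₁ = 19.8671 → predicted house price rises 19.8671 thousand dollars per additional hundred sq ft of floor area
- Model B: β₁ = 2.7814 → predicted house price rises 2.7814 thousand dollars per additional hundred sq ft of floor area
- |19.8671| > |2.7814| → Model A shows the stronger marginal effect

Note: A steeper slope doesn't make a better model if the scatter around the line is large.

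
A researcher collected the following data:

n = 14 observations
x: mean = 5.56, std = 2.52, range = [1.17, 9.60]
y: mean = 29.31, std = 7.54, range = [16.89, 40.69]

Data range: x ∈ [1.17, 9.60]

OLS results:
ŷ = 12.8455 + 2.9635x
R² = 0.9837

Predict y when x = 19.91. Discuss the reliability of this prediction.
ŷ = 71.8488 (extrapolation — x = 19.91 lies outside [1.17, 9.60], so reliability is low).

Prediction calculation:
ŷ = 12.8455 + 2.9635 × 19.91
ŷ = 71.8488

Reliability:
- Data range: x ∈ [1.17, 9.60]
- Prediction point: x = 19.91 is 10.31 units above the observed range → this is EXTRAPOLATION, not interpolation

Why that matters here:
- The linear relationship may not hold outside the observed range
- There are no observations near this x to validate the fitted line there

Report the number if required, but flag clearly that it is an extrapolation.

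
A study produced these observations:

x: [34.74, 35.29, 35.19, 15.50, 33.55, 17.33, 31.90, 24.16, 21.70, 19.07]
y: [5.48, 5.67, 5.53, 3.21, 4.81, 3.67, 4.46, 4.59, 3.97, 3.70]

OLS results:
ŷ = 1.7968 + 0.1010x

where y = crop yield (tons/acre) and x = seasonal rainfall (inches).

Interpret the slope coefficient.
An increase of one inch in rainfall is associated with a 0.1010 tons/acre increase in predicted crop yield.

The slope coefficient β₁ = 0.1010 represents the marginal effect of rainfall on crop yield.

Interpretation:
- Rainfall up by 1 inch → predicted crop yield increases by 0.1010 tons/acre
- The effect is assumed constant over the observed range of x (linearity)
- The sign (+) gives the direction; the magnitude 0.1010 gives the size of the effect per inch

The intercept β₀ = 1.7968 is the predicted crop yield when rainfall = 0; since the smallest observed x is 15.50, this is an extrapolation and mainly anchors the line.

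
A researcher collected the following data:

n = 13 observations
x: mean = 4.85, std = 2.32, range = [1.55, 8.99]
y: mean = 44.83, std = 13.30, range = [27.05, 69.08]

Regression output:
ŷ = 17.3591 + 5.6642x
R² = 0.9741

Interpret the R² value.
The model explains 97.41% of the variance in y (R² = 0.9741), leaving 2.59% unexplained; the fit is strong.

The coefficient of determination R² is the fraction of the total variation in y that the fitted line accounts for.

Here R² = 0.9741:
- Explained: 97.41% of the variation in y
- Unexplained (residual): 100% − 97.41% = 2.59%
- Rule of thumb (below 0.3 weak; 0.3 to below 0.7 moderate; 0.7 and above strong) → strong

Note: R² says nothing about causation, and a high R² does not by itself mean the linear form is appropriate — check the residuals.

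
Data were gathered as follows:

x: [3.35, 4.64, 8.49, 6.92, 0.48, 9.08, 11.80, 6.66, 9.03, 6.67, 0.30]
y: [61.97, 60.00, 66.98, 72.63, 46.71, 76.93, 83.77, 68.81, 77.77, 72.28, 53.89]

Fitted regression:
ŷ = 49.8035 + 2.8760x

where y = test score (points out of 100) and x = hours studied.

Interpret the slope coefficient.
On average, test score is about 2.8760 points higher for every extra hour of study time.

The slope β₁ = 2.8760 gives the rate at which the fitted test score changes with study time.

Interpretation:
- Study time up by 1 hour → predicted test score increases by 2.8760 points
- The effect is assumed constant over the observed range of x (linearity)
- The slope describes association in these data, not necessarily a causal effect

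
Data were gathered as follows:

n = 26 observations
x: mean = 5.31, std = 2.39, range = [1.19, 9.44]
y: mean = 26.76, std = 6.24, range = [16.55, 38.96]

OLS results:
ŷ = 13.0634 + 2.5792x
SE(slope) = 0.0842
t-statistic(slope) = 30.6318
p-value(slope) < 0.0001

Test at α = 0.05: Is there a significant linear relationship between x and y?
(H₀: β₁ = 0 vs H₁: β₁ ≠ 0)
Reject H₀: p-value < 0.0001 < α = 0.05. The linear relationship is significant at the 5% level.

Hypothesis test for the slope coefficient:

H₀: β₁ = 0 (no linear relationship)
H₁: β₁ ≠ 0 (linear relationship exists)

Test statistic: t = β̂₁ / SE(β̂₁) = 2.5792 / 0.0842 = 30.6318

With df = 24, the two-sided p-value for |t| = 30.6318 is <0.0001.

Decision rule: reject H₀ if p-value < α.
p-value < 0.0001 < α = 0.05 → reject H₀.

Conclusion: the linear association between x and y is significant at the 5% level.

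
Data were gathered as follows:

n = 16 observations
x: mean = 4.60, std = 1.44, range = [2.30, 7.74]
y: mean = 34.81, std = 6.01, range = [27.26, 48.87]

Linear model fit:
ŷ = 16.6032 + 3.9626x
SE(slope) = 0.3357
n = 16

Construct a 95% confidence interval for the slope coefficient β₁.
The 95% CI for β₁ is (3.2426, 4.6826)

Confidence interval for the slope:

The 95% CI for β₁ is: β̂₁ ± t*(α/2, n-2) × SE(β̂₁)

Step 1: Find critical t-value
- Confidence level = 0.95
- Degrees of freedom = n - 2 = 16 - 2 = 14
- t*(α/2, 14) = 2.1448

Step 2: Calculate margin of error
Margin = 2.1448 × 0.3357 = 0.7200

Step 3: Construct interval
CI = 3.9626 ± 0.7200
CI = (3.2426, 4.6826)

Interpretation: each one-unit increase in x is associated with a change in mean y of between 3.2426 and 4.6826, with 95% confidence.
Both endpoints are positive, so the data support a genuinely positive slope at this confidence level.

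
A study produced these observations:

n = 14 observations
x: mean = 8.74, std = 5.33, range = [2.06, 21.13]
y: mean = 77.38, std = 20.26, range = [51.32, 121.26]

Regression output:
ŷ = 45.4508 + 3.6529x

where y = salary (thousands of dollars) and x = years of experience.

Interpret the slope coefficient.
An increase of one year in experience is associated with a 3.6529 thousand dollars increase in predicted salary.

β₁ = 3.6529 is the change in predicted salary (thousand dollars) per additional year of experience.

Interpretation:
- Experience up by 1 year → predicted salary increases by 3.6529 thousand dollars
- This is a linear approximation: the same per-unit change is assumed across the whole observed x range
- The slope describes association in these data, not necessarily a causal effect

(β₀ = 45.4508 is the fitted value at x = 0 and is not part of the slope interpretation.)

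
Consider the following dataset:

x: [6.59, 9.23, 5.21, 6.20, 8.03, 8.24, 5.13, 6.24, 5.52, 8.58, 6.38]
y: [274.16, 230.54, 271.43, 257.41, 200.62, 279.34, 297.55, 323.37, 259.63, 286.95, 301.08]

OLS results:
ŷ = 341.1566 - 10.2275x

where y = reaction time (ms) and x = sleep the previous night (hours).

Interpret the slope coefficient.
On average, reaction time is about 10.2275 ms lower for every extra hour of sleep.

The slope β₁ = -10.2275 gives the rate at which the fitted reaction time changes with sleep.

Interpretation:
- Sleep up by 1 hour → predicted reaction time decreases by 10.2275 ms
- This is a linear approximation: the same per-unit change is assumed across the whole observed x range

The intercept β₀ = 341.1566 is the predicted reaction time when sleep = 0; since the smallest observed x is 5.13, this is an extrapolation and mainly anchors the line.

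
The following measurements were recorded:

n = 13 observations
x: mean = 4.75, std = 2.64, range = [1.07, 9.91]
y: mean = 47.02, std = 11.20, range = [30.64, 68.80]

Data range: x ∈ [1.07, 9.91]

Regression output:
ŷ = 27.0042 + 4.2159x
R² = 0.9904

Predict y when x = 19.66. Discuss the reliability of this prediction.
ŷ = 109.8888 (extrapolation — x = 19.66 lies outside [1.07, 9.91], so reliability is low).

Prediction calculation:
ŷ = 27.0042 + 4.2159 × 19.66
ŷ = 109.8888

Reliability:
- Data range: x ∈ [1.07, 9.91]
- Prediction point: x = 19.66 is 9.75 units above the observed range → this is EXTRAPOLATION, not interpolation

Why that matters here:
- Real relationships often flatten, saturate, or turn nonlinear at extremes
- The linear relationship may not hold outside the observed range
- R² describes fit only over the sampled x values; it says nothing about behaviour beyond them

A defensible statement: 'if the linear trend continued to x = 19.66, y would be about 109.8888' — the premise is untested.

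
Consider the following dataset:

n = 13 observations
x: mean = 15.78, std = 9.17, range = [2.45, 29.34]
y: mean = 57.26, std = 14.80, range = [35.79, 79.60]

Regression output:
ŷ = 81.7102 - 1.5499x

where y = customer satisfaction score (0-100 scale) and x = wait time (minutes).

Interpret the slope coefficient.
On average, satisfaction score is about 1.5499 points lower for every extra minute of wait time.

β₁ = -1.5499 is the change in predicted satisfaction score (points) per additional minute of wait time.

Interpretation:
- Wait time up by 1 minute → predicted satisfaction score decreases by 1.5499 points
- The effect is assumed constant over the observed range of x (linearity)

(β₀ = 81.7102 is the fitted value at x = 0 and is not part of the slope interpretation.)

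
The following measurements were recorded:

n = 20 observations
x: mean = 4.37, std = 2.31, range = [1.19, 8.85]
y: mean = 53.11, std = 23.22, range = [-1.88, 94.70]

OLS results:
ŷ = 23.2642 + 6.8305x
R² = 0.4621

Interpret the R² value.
About 46.21% of the variability in y is accounted for by the regression on x (R² = 0.4621) — a moderate linear fit.

The coefficient of determination R² is the fraction of the total variation in y that the fitted line accounts for.

Here R² = 0.4621:
- Explained: 46.21% of the variation in y
- Unexplained (residual): 100% − 46.21% = 53.79%
- Rule of thumb (below 0.3 weak; 0.3 to below 0.7 moderate; 0.7 and above strong) → moderate

Note: R² never decreases when predictors are added, so it should not be used alone to compare models of different size.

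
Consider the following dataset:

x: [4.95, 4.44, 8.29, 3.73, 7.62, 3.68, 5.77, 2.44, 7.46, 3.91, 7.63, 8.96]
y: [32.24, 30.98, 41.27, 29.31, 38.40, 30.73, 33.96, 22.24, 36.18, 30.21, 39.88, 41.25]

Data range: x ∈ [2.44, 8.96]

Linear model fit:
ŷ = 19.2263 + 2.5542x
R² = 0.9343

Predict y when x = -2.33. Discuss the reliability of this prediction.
ŷ = 13.2750 (extrapolation — x = -2.33 lies outside [2.44, 8.96], so reliability is low).

Prediction calculation:
ŷ = 19.2263 + 2.5542 × (-2.33)
ŷ = 13.2750

Reliability:
- Data range: x ∈ [2.44, 8.96]
- Prediction point: x = -2.33 is 4.77 units below the observed range → this is EXTRAPOLATION, not interpolation

Why that matters here:
- The standard error of prediction grows with (x − x̄)², and x = -2.33 is far from x̄ = 5.74
- Real relationships often flatten, saturate, or turn nonlinear at extremes
- R² describes fit only over the sampled x values; it says nothing about behaviour beyond them

Report the number if required, but flag clearly that it is an extrapolation.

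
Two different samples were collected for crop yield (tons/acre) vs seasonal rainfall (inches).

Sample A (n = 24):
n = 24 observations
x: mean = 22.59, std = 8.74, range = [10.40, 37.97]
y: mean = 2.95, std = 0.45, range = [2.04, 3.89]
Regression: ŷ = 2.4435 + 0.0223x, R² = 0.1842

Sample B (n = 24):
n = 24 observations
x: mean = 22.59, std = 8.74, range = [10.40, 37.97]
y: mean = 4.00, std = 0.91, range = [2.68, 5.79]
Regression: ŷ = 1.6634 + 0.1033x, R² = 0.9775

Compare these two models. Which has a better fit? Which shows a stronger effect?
Model B has the better fit (R² = 0.9775 vs 0.1842). Model B shows the stronger effect (|β₁| = 0.1033 vs 0.0223).

Model Comparison:

Which explains more variance? (R²)
- Model A: R² = 0.1842 → 18.42% of variance in crop yield explained
- Model B: R² = 0.9775 → 97.75% of variance in crop yield explained
- 0.9775 > 0.1842 → Model B has the better fit

Effect size (slope magnitude):
- Model A: β₁ = 0.0223 → predicted crop yield rises 0.0223 tons/acre per additional inch of rainfall
- Model B: β₁ = 0.1033 → predicted crop yield rises 0.1033 tons/acre per additional inch of rainfall
- |0.0223| < |0.1033| → Model B shows the stronger marginal effect

Note: R² measures how tightly points cluster around the line; β₁ measures how steep the line is — they answer different questions.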